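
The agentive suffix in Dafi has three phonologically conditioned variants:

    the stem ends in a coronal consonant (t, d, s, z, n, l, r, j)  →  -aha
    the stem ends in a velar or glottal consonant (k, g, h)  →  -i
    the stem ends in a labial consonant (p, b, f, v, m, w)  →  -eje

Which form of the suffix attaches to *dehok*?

The final consonant of *dehok* is /k/, which is velar/glottal, so the suffix is -i.

-i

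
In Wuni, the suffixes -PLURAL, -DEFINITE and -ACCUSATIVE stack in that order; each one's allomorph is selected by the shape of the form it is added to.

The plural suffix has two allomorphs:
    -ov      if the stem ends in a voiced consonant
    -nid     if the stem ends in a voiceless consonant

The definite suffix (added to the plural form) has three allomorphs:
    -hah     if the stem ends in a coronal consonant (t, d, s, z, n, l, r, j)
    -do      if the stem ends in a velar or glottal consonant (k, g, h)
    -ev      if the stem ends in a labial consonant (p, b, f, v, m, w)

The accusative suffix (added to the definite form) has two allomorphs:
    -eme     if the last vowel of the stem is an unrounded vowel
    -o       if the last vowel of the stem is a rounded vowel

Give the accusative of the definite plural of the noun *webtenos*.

webtenosnidhaheme

The final consonant of *webtenos* is /s/, which is voiceless, so the plural suffix is -nid, giving *webtenosnid*.
Since the final consonant of the plural form *webtenosnid* is /d/ (coronal), it takes -hah, giving *webtenosnidhah*.
The definite form *webtenosnidhah*: last vowel = /a/, an unrounded vowel → -eme → *webtenosnidhaheme*.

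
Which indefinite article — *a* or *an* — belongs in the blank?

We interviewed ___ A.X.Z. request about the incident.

an

The indefinite article is chosen by the initial *sound* of the following word, not its spelling.
The initialism *A.X.Z.* is read letter by letter; the first letter, A, is pronounced /eɪ/, which begins with a vowel sound.
So the article is *an*: We interviewed an A.X.Z. request about the incident.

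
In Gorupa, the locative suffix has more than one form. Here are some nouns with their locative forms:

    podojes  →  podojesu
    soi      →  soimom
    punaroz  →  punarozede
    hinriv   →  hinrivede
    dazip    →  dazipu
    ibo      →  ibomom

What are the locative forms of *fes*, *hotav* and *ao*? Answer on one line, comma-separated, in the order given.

fesu, hotavede, aomom

The pattern is voicing of the final sound: -u when the stem ends in a voiceless consonant (*podojes*, *dazip*); -ede when the stem ends in a voiced consonant (*punaroz*, *hinriv*); -mom when the stem ends in a vowel (*soi*, *ibo*).
The final sound of *fes* is /s/, which is a voiceless consonant, so the suffix is -u, giving *fesu*.
Since the final sound of *hotav* is /v/ (a voiced consonant), it takes -ede, giving *hotavede*.
The final sound of *ao* is /o/, which is a vowel, so the suffix is -mom, giving *aomom*.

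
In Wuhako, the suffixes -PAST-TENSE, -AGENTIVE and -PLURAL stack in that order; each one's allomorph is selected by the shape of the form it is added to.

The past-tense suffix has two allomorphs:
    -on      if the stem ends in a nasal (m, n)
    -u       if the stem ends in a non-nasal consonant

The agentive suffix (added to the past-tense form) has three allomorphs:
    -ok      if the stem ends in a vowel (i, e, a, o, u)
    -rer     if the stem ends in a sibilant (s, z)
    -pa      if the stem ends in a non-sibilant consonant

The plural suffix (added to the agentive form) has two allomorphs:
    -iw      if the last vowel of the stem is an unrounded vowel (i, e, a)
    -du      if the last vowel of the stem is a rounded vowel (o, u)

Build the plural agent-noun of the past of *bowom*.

bowomonpaiw

Since the final consonant of *bowom* is /m/ (a nasal), it takes -on, giving *bowomon*.
The past-tense form *bowomon*: final sound = /n/, a non-sibilant consonant → -pa → *bowomonpa*.
The last vowel of the agentive form *bowomonpa* is /a/, which is an unrounded vowel, so the plural suffix is -iw, giving *bowomonpaiw*.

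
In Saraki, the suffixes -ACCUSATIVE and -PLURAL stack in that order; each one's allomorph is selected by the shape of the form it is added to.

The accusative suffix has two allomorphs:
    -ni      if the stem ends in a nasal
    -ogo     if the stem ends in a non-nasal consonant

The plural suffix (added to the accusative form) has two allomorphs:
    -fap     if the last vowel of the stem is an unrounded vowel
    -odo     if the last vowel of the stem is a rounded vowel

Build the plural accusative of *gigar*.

gigarogoodo

Since the final consonant of *gigar* is /r/ (non-nasal), it takes -ogo, giving *gigarogo*.
The last vowel of the accusative form *gigarogo* is /o/, which is a rounded vowel, so the plural suffix is -odo, giving *gigarogoodo*.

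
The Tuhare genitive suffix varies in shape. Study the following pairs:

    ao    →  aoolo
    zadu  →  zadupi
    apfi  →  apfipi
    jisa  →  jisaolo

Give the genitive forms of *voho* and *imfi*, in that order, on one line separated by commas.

vohoolo, imfipi

The pattern is height harmony: -pi when the last vowel of the stem is a high vowel (*zadu*, *apfi*); -olo when the last vowel of the stem is a non-high vowel (*ao*, *jisa*).
*voho* — last vowel /o/ (a non-high vowel) → -olo → *vohoolo*.
Since the last vowel of *imfi* is /i/ (a high vowel), it takes -pi, giving *imfipi*.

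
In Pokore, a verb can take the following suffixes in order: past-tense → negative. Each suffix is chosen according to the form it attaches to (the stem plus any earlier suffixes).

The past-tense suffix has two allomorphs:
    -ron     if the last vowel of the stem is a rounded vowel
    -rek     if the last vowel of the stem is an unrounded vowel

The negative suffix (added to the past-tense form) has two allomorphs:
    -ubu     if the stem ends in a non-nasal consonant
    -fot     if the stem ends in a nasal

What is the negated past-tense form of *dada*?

dadarekubu

*dada*: last vowel = /a/, an unrounded vowel → -rek → *dadarek*.
The past-tense form *dadarek* — final consonant /k/ (non-nasal) → -ubu → *dadarekubu*.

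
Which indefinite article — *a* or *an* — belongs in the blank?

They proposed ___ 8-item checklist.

an

The indefinite article is chosen by the initial *sound* of the following word, not its spelling.
The number *8* is spoken "eight", beginning with /eɪt/ — a vowel sound.
So the article is *an*: They proposed an 8-item checklist.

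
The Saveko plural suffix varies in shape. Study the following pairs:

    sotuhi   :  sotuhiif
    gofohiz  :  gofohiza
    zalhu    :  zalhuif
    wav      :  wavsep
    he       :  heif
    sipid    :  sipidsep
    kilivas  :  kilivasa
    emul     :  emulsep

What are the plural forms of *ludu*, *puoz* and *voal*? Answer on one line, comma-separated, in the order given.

Looking at the final sound of each stem: -a when the stem ends in a sibilant (*gofohiz*, *kilivas*); -sep when the stem ends in a non-sibilant consonant (*wav*, *sipid*, *emul*); -if when the stem ends in a vowel (*sotuhi*, *zalhu*, *he*).
*ludu* — final sound /u/ (a vowel) → -if → *luduif*.
*puoz*: final sound = /z/, a sibilant → -a → *puoza*.
*voal* — final sound /l/ (a non-sibilant consonant) → -sep → *voalsep*.

luduif, puoza, voalsep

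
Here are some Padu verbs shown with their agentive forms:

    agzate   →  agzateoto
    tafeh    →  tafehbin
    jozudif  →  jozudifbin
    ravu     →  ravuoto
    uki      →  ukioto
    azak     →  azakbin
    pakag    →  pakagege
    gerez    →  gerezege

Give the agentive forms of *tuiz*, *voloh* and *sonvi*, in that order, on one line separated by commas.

The pattern is voicing of the final sound: -bin when the stem ends in a voiceless consonant (*tafeh*, *jozudif*, *azak*); -ege when the stem ends in a voiced consonant (*pakag*, *gerez*); -oto when the stem ends in a vowel (*agzate*, *ravu*, *uki*).
*tuiz* — final sound /z/ (a voiced consonant) → -ege → *tuizege*.
The final sound of *voloh* is /h/, which is a voiceless consonant, so the suffix is -bin, giving *volohbin*.
*sonvi*: final sound = /i/, a vowel → -oto → *sonvioto*.

tuizege, volohbin, sonvioto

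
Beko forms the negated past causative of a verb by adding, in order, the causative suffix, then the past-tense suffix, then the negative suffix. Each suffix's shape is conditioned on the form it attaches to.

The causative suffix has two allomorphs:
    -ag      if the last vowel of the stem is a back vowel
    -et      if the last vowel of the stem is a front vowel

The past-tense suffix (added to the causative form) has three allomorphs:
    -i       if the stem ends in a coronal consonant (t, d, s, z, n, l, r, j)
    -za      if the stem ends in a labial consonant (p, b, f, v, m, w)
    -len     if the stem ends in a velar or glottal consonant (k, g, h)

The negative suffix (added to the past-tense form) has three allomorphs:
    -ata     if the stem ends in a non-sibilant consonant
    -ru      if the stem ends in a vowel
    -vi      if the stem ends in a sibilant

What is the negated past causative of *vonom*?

vonomaglenata

The last vowel of *vonom* is /o/, which is a back vowel, so the causative suffix is -ag, giving *vonomag*.
The final consonant of the causative form *vonomag* is /g/, which is velar/glottal, so the past-tense suffix is -len, giving *vonomaglen*.
Since the final sound of the past-tense form *vonomaglen* is /n/ (a non-sibilant consonant), it takes -ata, giving *vonomaglenata*.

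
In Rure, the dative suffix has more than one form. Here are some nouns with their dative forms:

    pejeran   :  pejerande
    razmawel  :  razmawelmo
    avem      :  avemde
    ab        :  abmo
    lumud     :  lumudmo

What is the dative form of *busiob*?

busiobmo

The alternation tracks the final consonant of the stem — -de when the stem ends in a nasal (*pejeran*, *avem*); -mo when the stem ends in a non-nasal consonant (*razmawel*, *ab*, *lumud*).
Since the final consonant of *busiob* is /b/ (non-nasal), it takes -mo, giving *busiobmo*.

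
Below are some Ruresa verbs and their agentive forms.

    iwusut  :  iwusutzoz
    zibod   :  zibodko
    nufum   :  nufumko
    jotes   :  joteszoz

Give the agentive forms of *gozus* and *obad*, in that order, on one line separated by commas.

gozuszoz, obadko

The pattern is voicing of the final consonant: -zoz when the stem ends in a voiceless consonant (*iwusut*, *jotes*); -ko when the stem ends in a voiced consonant (*zibod*, *nufum*).
*gozus*: final consonant = /s/, voiceless → -zoz → *gozuszoz*.
The final consonant of *obad* is /d/, which is voiced, so the suffix is -ko, giving *obadko*.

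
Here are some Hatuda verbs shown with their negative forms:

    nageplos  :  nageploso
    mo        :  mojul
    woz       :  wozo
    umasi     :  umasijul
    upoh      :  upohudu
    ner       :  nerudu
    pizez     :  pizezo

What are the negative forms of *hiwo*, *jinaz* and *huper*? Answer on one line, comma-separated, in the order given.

hiwojul, jinazo, huperudu

The pattern is sibilance of the final sound: -o when the stem ends in a sibilant (*nageplos*, *woz*, *pizez*); -udu when the stem ends in a non-sibilant consonant (*upoh*, *ner*); -jul when the stem ends in a vowel (*mo*, *umasi*).
*hiwo* — final sound /o/ (a vowel) → -jul → *hiwojul*.
*jinaz*: final sound = /z/, a sibilant → -o → *jinazo*.
The final sound of *huper* is /r/, which is a non-sibilant consonant, so the suffix is -udu, giving *huperudu*.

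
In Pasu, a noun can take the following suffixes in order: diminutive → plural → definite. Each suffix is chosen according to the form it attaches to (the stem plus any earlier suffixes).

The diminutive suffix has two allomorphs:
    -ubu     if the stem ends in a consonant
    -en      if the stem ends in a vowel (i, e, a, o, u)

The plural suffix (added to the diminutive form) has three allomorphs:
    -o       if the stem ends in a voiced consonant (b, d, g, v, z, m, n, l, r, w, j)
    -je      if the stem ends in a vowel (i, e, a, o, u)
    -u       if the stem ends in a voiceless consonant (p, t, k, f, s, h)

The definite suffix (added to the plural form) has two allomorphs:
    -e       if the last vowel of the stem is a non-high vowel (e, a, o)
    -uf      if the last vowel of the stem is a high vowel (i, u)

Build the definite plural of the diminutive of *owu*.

*owu*: final sound = /u/, a vowel → -en → *owuen*.
Since the final sound of the diminutive form *owuen* is /n/ (a voiced consonant), it takes -o, giving *owueno*.
The plural form *owueno*: last vowel = /o/, a non-high vowel → -e → *owuenoe*.

owuenoe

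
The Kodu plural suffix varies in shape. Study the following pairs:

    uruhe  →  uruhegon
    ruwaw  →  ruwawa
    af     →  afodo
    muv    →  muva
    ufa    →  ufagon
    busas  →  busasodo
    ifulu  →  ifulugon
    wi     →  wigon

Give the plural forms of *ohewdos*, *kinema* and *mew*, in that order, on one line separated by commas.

ohewdosodo, kinemagon, mewa

The suffix is conditioned by the final sound: -odo when the stem ends in a voiceless consonant (*af*, *busas*); -a when the stem ends in a voiced consonant (*ruwaw*, *muv*); -gon when the stem ends in a vowel (*uruhe*, *ufa*, *ifulu*, *wi*).
Since the final sound of *ohewdos* is /s/ (a voiceless consonant), it takes -odo, giving *ohewdosodo*.
*kinema* — final sound /a/ (a vowel) → -gon → *kinemagon*.
*mew* — final sound /w/ (a voiced consonant) → -a → *mewa*.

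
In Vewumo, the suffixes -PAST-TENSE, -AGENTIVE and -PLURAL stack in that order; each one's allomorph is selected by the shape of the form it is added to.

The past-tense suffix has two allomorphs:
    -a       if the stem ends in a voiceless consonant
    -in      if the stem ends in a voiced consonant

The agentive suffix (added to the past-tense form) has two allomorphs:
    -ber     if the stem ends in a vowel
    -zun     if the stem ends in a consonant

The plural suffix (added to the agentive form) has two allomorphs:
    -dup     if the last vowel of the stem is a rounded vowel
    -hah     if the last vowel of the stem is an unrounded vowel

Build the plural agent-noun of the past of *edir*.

edirinzundup

*edir*: final consonant = /r/, voiced → -in → *edirin*.
The final sound of the past-tense form *edirin* is /n/, which is a consonant, so the agentive suffix is -zun, giving *edirinzun*.
The last vowel of the agentive form *edirinzun* is /u/, which is a rounded vowel, so the plural suffix is -dup, giving *edirinzundup*.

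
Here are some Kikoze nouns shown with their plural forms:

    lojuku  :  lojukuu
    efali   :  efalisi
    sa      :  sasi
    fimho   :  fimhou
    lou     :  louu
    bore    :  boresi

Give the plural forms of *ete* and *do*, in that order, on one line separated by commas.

etesi, dou

Looking at the last vowel of each stem: -u when the last vowel of the stem is a rounded vowel (*lojuku*, *fimho*, *lou*); -si when the last vowel of the stem is an unrounded vowel (*efali*, *sa*, *bore*).
Since the last vowel of *ete* is /e/ (an unrounded vowel), it takes -si, giving *etesi*.
*do*: last vowel = /o/, a rounded vowel → -u → *dou*.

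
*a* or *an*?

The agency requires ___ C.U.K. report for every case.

The indefinite article is chosen by the initial *sound* of the following word, not its spelling.
The initialism *C.U.K.* is read letter by letter; the first letter, C, is pronounced /siː/, which begins with a consonant sound.
So the article is *a*: The agency requires a C.U.K. report for every case.

a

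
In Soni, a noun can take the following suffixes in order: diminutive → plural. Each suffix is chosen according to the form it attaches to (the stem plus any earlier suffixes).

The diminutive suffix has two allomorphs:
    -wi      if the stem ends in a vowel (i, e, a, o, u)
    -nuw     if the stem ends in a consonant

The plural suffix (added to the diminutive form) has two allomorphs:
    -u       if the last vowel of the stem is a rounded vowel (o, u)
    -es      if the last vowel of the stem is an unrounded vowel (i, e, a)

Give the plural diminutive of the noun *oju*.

The final sound of *oju* is /u/, which is a vowel, so the diminutive suffix is -wi, giving *ojuwi*.
The diminutive form *ojuwi* — last vowel /i/ (an unrounded vowel) → -es → *ojuwies*.

ojuwies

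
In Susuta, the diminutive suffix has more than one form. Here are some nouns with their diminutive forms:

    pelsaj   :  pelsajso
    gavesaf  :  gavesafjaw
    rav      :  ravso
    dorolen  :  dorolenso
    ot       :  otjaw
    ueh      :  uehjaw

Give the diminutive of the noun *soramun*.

soramunso

The pattern is voicing of the final consonant: -jaw when the stem ends in a voiceless consonant (*gavesaf*, *ot*, *ueh*); -so when the stem ends in a voiced consonant (*pelsaj*, *rav*, *dorolen*).
Since the final consonant of *soramun* is /n/ (voiced), it takes -so, giving *soramunso*.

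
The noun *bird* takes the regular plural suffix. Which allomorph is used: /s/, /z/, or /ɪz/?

/z/

The stem *bird* ends in a voiced non-sibilant sound.
The plural suffix surfaces as /ɪz/ after sibilants, /s/ after other voiceless consonants, and /z/ after other voiced sounds.
So the plural -s on *bird* is pronounced /z/.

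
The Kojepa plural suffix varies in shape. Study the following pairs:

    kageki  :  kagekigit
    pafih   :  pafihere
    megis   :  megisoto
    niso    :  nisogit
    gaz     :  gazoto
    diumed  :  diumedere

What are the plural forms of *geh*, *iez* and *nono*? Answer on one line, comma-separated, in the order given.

The pattern is sibilance of the final sound: -oto when the stem ends in a sibilant (*megis*, *gaz*); -ere when the stem ends in a non-sibilant consonant (*pafih*, *diumed*); -git when the stem ends in a vowel (*kageki*, *niso*).
*geh*: final sound = /h/, a non-sibilant consonant → -ere → *gehere*.
The final sound of *iez* is /z/, which is a sibilant, so the suffix is -oto, giving *iezoto*.
Since the final sound of *nono* is /o/ (a vowel), it takes -git, giving *nonogit*.

gehere, iezoto, nonogit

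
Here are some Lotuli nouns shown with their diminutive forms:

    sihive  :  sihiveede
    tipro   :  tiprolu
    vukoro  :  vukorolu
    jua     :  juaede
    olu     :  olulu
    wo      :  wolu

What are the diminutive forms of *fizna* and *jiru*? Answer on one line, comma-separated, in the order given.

The alternation tracks the last vowel of the stem — -lu when the last vowel of the stem is a rounded vowel (*tipro*, *vukoro*, *olu*, *wo*); -ede when the last vowel of the stem is an unrounded vowel (*sihive*, *jua*).
*fizna*: last vowel = /a/, an unrounded vowel → -ede → *fiznaede*.
*jiru* — last vowel /u/ (a rounded vowel) → -lu → *jirulu*.

fiznaede, jirulu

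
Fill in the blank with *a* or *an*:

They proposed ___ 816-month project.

an

The indefinite article is chosen by the initial *sound* of the following word, not its spelling.
The number *816* is spoken "eight hundred …", beginning with /eɪt/ — a vowel sound.
So the article is *an*: They proposed an 816-month project.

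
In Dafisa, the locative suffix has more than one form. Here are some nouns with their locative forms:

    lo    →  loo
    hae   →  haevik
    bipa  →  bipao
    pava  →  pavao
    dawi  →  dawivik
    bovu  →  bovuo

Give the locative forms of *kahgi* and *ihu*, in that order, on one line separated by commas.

kahgivik, ihuo

Looking at the last vowel of each stem: -vik when the last vowel of the stem is a front vowel (*hae*, *dawi*); -o when the last vowel of the stem is a back vowel (*lo*, *bipa*, *pava*, *bovu*).
The last vowel of *kahgi* is /i/, which is a front vowel, so the suffix is -vik, giving *kahgivik*.
*ihu* — last vowel /u/ (a back vowel) → -o → *ihuo*.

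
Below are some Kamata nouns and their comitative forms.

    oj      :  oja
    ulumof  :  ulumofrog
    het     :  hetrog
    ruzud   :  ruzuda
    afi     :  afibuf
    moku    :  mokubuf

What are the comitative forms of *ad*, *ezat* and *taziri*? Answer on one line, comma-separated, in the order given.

The alternation tracks the final sound of the stem — -rog when the stem ends in a voiceless consonant (*ulumof*, *het*); -a when the stem ends in a voiced consonant (*oj*, *ruzud*); -buf when the stem ends in a vowel (*afi*, *moku*).
The final sound of *ad* is /d/, which is a voiced consonant, so the suffix is -a, giving *ada*.
*ezat*: final sound = /t/, a voiceless consonant → -rog → *ezatrog*.
Since the final sound of *taziri* is /i/ (a vowel), it takes -buf, giving *taziribuf*.

ada, ezatrog, taziribuf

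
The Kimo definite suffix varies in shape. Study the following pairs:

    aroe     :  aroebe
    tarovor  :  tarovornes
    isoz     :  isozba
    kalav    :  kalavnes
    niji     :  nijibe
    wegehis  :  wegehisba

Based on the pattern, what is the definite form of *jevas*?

The suffix is conditioned by the final sound: -ba when the stem ends in a sibilant (*isoz*, *wegehis*); -nes when the stem ends in a non-sibilant consonant (*tarovor*, *kalav*); -be when the stem ends in a vowel (*aroe*, *niji*).
*jevas*: final sound = /s/, a sibilant → -ba → *jevasba*.

jevasba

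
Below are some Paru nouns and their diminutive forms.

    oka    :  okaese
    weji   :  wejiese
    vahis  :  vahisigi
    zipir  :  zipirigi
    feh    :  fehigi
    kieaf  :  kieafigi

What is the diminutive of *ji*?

The suffix is conditioned by the final sound: -igi when the stem ends in a consonant (*vahis*, *zipir*, *feh*, *kieaf*); -ese when the stem ends in a vowel (*oka*, *weji*).
Since the final sound of *ji* is /i/ (a vowel), it takes -ese, giving *jiese*.

jiese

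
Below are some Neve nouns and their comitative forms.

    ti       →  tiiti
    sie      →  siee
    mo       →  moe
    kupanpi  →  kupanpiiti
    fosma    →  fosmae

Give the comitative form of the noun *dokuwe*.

dokuwee

Looking at the last vowel of each stem: -iti when the last vowel of the stem is a high vowel (*ti*, *kupanpi*); -e when the last vowel of the stem is a non-high vowel (*sie*, *mo*, *fosma*).
The last vowel of *dokuwe* is /e/, which is a non-high vowel, so the suffix is -e, giving *dokuwee*.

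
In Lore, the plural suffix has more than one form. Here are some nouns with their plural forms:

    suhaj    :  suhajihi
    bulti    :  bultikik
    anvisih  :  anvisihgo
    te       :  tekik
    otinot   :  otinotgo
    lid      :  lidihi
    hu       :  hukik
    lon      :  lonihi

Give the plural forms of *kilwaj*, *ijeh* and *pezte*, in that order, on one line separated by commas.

The suffix is conditioned by the final sound: -go when the stem ends in a voiceless consonant (*anvisih*, *otinot*); -ihi when the stem ends in a voiced consonant (*suhaj*, *lid*, *lon*); -kik when the stem ends in a vowel (*bulti*, *te*, *hu*).
*kilwaj*: final sound = /j/, a voiced consonant → -ihi → *kilwajihi*.
The final sound of *ijeh* is /h/, which is a voiceless consonant, so the suffix is -go, giving *ijehgo*.
Since the final sound of *pezte* is /e/ (a vowel), it takes -kik, giving *peztekik*.

kilwajihi, ijehgo, peztekik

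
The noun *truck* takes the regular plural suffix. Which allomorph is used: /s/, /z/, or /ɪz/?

/s/

The stem *truck* ends in a voiceless non-sibilant consonant.
The plural suffix surfaces as /ɪz/ after sibilants, /s/ after other voiceless consonants, and /z/ after other voiced sounds.
So the plural -s on *truck* is pronounced /s/.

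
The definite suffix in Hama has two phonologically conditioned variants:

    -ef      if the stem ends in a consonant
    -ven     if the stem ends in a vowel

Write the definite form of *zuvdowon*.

zuvdowonef

The final sound of *zuvdowon* is /n/, which is a consonant, so the suffix is -ef, giving *zuvdowonef*.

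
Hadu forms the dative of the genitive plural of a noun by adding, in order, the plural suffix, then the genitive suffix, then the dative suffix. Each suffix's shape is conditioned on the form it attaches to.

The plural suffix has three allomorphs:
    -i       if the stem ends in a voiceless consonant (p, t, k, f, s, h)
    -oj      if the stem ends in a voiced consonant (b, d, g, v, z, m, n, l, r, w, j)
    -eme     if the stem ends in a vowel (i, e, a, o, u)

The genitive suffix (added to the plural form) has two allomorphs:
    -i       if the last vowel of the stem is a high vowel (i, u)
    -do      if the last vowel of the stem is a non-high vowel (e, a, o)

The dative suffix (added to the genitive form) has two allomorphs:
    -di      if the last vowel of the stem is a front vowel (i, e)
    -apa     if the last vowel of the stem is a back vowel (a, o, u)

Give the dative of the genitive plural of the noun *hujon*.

hujonojdoapa

*hujon*: final sound = /n/, a voiced consonant → -oj → *hujonoj*.
The plural form *hujonoj* — last vowel /o/ (a non-high vowel) → -do → *hujonojdo*.
The genitive form *hujonojdo* — last vowel /o/ (a back vowel) → -apa → *hujonojdoapa*.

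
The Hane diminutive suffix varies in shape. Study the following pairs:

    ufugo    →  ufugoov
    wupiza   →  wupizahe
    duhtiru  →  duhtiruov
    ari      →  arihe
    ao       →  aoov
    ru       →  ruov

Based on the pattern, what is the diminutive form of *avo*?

The alternation tracks the last vowel of the stem — -ov when the last vowel of the stem is a rounded vowel (*ufugo*, *duhtiru*, *ao*, *ru*); -he when the last vowel of the stem is an unrounded vowel (*wupiza*, *ari*).
*avo*: last vowel = /o/, a rounded vowel → -ov → *avoov*.

avoov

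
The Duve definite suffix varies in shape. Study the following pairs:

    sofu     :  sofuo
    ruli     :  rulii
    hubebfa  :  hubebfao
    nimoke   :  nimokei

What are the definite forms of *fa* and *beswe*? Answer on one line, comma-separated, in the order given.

The suffix is conditioned by the last vowel: -i when the last vowel of the stem is a front vowel (*ruli*, *nimoke*); -o when the last vowel of the stem is a back vowel (*sofu*, *hubebfa*).
The last vowel of *fa* is /a/, which is a back vowel, so the suffix is -o, giving *fao*.
*beswe* — last vowel /e/ (a front vowel) → -i → *beswei*.

fao, beswei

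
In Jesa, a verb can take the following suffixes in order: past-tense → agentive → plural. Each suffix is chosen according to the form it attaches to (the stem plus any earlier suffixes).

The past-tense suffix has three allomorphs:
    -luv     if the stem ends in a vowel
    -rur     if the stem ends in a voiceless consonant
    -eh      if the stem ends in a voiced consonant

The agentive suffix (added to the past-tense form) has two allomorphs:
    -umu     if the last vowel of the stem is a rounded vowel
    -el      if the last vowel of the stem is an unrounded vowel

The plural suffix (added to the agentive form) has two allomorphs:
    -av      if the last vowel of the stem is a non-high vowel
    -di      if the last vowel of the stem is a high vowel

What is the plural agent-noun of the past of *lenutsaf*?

Since the final sound of *lenutsaf* is /f/ (a voiceless consonant), it takes -rur, giving *lenutsafrur*.
The past-tense form *lenutsafrur* — last vowel /u/ (a rounded vowel) → -umu → *lenutsafrurumu*.
The agentive form *lenutsafrurumu*: last vowel = /u/, a high vowel → -di → *lenutsafrurumudi*.

lenutsafrurumudi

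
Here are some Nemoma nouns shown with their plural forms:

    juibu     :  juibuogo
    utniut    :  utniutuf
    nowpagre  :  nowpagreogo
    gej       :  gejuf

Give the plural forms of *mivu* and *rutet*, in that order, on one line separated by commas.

The pattern is consonant vs. vowel: -uf when the stem ends in a consonant (*utniut*, *gej*); -ogo when the stem ends in a vowel (*juibu*, *nowpagre*).
*mivu* — final sound /u/ (a vowel) → -ogo → *mivuogo*.
*rutet*: final sound = /t/, a consonant → -uf → *rutetuf*.

mivuogo, rutetuf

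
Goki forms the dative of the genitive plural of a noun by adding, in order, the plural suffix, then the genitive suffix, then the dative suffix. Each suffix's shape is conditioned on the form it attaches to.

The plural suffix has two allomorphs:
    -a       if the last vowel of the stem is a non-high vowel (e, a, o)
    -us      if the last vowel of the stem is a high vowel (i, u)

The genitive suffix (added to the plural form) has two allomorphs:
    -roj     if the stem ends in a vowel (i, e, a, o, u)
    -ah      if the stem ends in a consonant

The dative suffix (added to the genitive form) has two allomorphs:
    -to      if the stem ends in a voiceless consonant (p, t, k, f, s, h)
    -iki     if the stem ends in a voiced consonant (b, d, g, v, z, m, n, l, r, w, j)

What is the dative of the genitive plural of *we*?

wearojiki

*we* — last vowel /e/ (a non-high vowel) → -a → *wea*.
Since the final sound of the plural form *wea* is /a/ (a vowel), it takes -roj, giving *wearoj*.
The genitive form *wearoj* — final consonant /j/ (voiced) → -iki → *wearojiki*.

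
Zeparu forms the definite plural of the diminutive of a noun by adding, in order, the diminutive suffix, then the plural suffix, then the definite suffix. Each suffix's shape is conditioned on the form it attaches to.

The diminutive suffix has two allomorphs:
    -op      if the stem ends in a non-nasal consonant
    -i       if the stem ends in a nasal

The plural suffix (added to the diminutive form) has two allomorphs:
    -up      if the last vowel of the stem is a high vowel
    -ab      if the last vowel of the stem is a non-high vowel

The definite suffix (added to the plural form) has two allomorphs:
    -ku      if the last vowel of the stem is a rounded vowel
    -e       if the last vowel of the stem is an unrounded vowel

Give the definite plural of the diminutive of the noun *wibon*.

*wibon* — final consonant /n/ (a nasal) → -i → *wiboni*.
The diminutive form *wiboni*: last vowel = /i/, a high vowel → -up → *wiboniup*.
The plural form *wiboniup*: last vowel = /u/, a rounded vowel → -ku → *wiboniupku*.

wiboniupku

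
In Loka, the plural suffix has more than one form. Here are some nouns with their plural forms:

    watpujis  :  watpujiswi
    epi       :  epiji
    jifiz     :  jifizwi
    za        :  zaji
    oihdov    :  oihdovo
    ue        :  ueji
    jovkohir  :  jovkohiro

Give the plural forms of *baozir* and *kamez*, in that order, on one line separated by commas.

Looking at the final sound of each stem: -wi when the stem ends in a sibilant (*watpujis*, *jifiz*); -o when the stem ends in a non-sibilant consonant (*oihdov*, *jovkohir*); -ji when the stem ends in a vowel (*epi*, *za*, *ue*).
*baozir*: final sound = /r/, a non-sibilant consonant → -o → *baoziro*.
*kamez*: final sound = /z/, a sibilant → -wi → *kamezwi*.

baoziro, kamezwi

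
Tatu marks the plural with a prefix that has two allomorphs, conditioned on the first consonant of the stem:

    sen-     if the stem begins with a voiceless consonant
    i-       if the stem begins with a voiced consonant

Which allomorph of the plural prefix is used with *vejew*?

Since the first consonant of *vejew* is /v/ (voiced), it takes i-.

i-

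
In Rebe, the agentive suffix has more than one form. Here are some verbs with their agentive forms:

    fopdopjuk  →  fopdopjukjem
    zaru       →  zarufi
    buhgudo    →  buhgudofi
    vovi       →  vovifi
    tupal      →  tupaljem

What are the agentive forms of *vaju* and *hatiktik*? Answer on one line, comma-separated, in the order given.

Looking at the final sound of each stem: -jem when the stem ends in a consonant (*fopdopjuk*, *tupal*); -fi when the stem ends in a vowel (*zaru*, *buhgudo*, *vovi*).
*vaju* — final sound /u/ (a vowel) → -fi → *vajufi*.
Since the final sound of *hatiktik* is /k/ (a consonant), it takes -jem, giving *hatiktikjem*.

vajufi, hatiktikjem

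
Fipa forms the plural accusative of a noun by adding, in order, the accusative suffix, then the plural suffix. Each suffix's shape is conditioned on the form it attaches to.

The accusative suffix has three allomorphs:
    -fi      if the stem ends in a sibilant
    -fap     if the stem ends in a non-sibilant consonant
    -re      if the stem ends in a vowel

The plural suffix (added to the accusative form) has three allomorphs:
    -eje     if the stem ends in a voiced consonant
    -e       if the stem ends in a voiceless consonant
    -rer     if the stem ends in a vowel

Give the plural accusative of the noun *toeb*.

toebfape

The final sound of *toeb* is /b/, which is a non-sibilant consonant, so the accusative suffix is -fap, giving *toebfap*.
The accusative form *toebfap* — final sound /p/ (a voiceless consonant) → -e → *toebfape*.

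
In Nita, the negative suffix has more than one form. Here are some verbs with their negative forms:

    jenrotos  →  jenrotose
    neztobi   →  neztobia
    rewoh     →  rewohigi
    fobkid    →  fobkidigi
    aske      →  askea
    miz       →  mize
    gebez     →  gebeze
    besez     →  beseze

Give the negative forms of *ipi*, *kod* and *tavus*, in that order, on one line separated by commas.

Looking at the final sound of each stem: -e when the stem ends in a sibilant (*jenrotos*, *miz*, *gebez*, *besez*); -igi when the stem ends in a non-sibilant consonant (*rewoh*, *fobkid*); -a when the stem ends in a vowel (*neztobi*, *aske*).
Since the final sound of *ipi* is /i/ (a vowel), it takes -a, giving *ipia*.
The final sound of *kod* is /d/, which is a non-sibilant consonant, so the suffix is -igi, giving *kodigi*.
*tavus*: final sound = /s/, a sibilant → -e → *tavuse*.

ipia, kodigi, tavuse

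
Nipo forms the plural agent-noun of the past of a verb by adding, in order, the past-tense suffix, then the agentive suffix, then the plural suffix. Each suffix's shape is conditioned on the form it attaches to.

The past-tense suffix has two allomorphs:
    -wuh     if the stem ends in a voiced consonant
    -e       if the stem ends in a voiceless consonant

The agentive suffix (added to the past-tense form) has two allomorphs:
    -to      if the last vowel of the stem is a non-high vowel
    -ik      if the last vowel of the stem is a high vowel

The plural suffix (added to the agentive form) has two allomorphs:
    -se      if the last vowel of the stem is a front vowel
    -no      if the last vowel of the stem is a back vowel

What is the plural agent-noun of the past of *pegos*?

pegosetono

*pegos*: final consonant = /s/, voiceless → -e → *pegose*.
The past-tense form *pegose* — last vowel /e/ (a non-high vowel) → -to → *pegoseto*.
The last vowel of the agentive form *pegoseto* is /o/, which is a back vowel, so the plural suffix is -no, giving *pegosetono*.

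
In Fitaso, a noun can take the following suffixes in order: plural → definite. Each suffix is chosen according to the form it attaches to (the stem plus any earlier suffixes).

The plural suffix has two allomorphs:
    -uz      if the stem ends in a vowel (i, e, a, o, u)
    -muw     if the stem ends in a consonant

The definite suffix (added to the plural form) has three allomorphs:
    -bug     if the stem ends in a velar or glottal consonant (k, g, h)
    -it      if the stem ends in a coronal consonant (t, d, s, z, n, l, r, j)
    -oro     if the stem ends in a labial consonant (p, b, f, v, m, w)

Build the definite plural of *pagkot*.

pagkotmuworo

*pagkot* — final sound /t/ (a consonant) → -muw → *pagkotmuw*.
The plural form *pagkotmuw*: final consonant = /w/, labial → -oro → *pagkotmuworo*.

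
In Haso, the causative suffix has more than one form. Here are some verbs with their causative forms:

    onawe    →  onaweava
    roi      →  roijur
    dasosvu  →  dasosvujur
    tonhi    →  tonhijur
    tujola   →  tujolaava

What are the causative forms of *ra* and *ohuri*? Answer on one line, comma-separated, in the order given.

raava, ohurijur

The suffix is conditioned by the last vowel: -jur when the last vowel of the stem is a high vowel (*roi*, *dasosvu*, *tonhi*); -ava when the last vowel of the stem is a non-high vowel (*onawe*, *tujola*).
The last vowel of *ra* is /a/, which is a non-high vowel, so the suffix is -ava, giving *raava*.
Since the last vowel of *ohuri* is /i/ (a high vowel), it takes -jur, giving *ohurijur*.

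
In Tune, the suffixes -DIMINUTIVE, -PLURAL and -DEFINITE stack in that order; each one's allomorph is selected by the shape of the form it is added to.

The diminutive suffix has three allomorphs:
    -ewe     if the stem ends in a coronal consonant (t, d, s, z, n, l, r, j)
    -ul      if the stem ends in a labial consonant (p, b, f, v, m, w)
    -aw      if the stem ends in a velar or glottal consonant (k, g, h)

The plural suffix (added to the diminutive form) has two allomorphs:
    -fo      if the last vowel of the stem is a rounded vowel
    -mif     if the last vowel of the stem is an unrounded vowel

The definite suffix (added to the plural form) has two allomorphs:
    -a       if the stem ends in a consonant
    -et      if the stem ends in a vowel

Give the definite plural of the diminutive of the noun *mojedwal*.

mojedwalewemifa

Since the final consonant of *mojedwal* is /l/ (coronal), it takes -ewe, giving *mojedwalewe*.
Since the last vowel of the diminutive form *mojedwalewe* is /e/ (an unrounded vowel), it takes -mif, giving *mojedwalewemif*.
Since the final sound of the plural form *mojedwalewemif* is /f/ (a consonant), it takes -a, giving *mojedwalewemifa*.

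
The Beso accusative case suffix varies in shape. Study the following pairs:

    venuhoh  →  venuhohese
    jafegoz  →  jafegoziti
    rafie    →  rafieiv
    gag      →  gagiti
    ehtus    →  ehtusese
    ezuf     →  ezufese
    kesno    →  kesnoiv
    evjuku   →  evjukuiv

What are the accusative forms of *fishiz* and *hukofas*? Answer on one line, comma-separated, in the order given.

The pattern is voicing of the final sound: -ese when the stem ends in a voiceless consonant (*venuhoh*, *ehtus*, *ezuf*); -iti when the stem ends in a voiced consonant (*jafegoz*, *gag*); -iv when the stem ends in a vowel (*rafie*, *kesno*, *evjuku*).
The final sound of *fishiz* is /z/, which is a voiced consonant, so the suffix is -iti, giving *fishiziti*.
*hukofas* — final sound /s/ (a voiceless consonant) → -ese → *hukofasese*.

fishiziti, hukofasese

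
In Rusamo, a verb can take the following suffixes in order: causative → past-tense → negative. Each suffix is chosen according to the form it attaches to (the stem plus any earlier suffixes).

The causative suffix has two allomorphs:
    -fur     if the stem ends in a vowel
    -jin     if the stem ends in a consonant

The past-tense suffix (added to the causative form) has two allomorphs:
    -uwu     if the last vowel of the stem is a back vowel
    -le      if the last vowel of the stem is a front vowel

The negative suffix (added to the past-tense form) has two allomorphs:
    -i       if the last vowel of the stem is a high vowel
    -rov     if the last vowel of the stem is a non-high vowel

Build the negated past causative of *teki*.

tekifuruwui

The final sound of *teki* is /i/, which is a vowel, so the causative suffix is -fur, giving *tekifur*.
Since the last vowel of the causative form *tekifur* is /u/ (a back vowel), it takes -uwu, giving *tekifuruwu*.
Since the last vowel of the past-tense form *tekifuruwu* is /u/ (a high vowel), it takes -i, giving *tekifuruwui*.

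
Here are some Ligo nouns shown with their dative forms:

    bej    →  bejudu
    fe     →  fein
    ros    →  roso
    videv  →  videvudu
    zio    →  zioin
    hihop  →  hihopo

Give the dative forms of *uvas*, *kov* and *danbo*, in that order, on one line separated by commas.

The alternation tracks the final sound of the stem — -o when the stem ends in a voiceless consonant (*ros*, *hihop*); -udu when the stem ends in a voiced consonant (*bej*, *videv*); -in when the stem ends in a vowel (*fe*, *zio*).
*uvas*: final sound = /s/, a voiceless consonant → -o → *uvaso*.
Since the final sound of *kov* is /v/ (a voiced consonant), it takes -udu, giving *kovudu*.
*danbo* — final sound /o/ (a vowel) → -in → *danboin*.

uvaso, kovudu, danboin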